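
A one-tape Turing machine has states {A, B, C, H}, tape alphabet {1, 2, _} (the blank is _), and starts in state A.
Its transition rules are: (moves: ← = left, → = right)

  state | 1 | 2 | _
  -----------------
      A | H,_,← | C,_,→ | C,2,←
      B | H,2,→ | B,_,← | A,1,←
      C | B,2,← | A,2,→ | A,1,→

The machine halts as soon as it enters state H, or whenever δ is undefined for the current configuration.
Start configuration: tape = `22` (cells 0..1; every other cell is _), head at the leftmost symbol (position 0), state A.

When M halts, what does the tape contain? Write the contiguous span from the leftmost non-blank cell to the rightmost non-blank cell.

12222

A | __[2]2___   read 2 → write _, move →, go to C
C | ___[2]___   read 2 → write 2, move →, go to A
A | ___2[_]__   read _ → write 2, move ←, go to C
C | ___[2]2__   read 2 → write 2, move →, go to A
A | ___2[2]__   read 2 → write _, move →, go to C
C | ___2_[_]_   read _ → write 1, move →, go to A
A | ___2_1[_]   read _ → write 2, move ←, go to C
C | ___2_[1]2   read 1 → write 2, move ←, go to B
B | ___2[_]22   read _ → write 1, move ←, go to A
A | ___[2]122   read 2 → write _, move →, go to C
C | ____[1]22   read 1 → write 2, move ←, go to B
B | ___[_]222   read _ → write 1, move ←, go to A
A | __[_]1222   read _ → write 2, move ←, go to C
C | _[_]21222   read _ → write 1, move →, go to A
A | _1[2]1222   read 2 → write _, move →, go to C
C | _1_[1]222   read 1 → write 2, move ←, go to B
B | _1[_]2222   read _ → write 1, move ←, go to A
A | _[1]12222   read 1 → write _, move ←, go to H
H | [_]_12222
The non-blank tape span at halt is 12222.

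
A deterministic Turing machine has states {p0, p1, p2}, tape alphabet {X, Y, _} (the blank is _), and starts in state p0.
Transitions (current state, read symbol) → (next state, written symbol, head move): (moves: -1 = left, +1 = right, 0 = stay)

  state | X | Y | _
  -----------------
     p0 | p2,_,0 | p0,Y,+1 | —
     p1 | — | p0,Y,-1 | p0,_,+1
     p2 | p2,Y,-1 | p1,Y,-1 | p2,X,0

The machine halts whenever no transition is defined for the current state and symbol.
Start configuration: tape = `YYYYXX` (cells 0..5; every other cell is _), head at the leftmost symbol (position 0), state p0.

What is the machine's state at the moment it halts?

p0

p0 | [Y]YYYXX_   read Y → write Y, move +1, go to p0
p0 | Y[Y]YYXX_   read Y → write Y, move +1, go to p0
p0 | YY[Y]YXX_   read Y → write Y, move +1, go to p0
p0 | YYY[Y]XX_   read Y → write Y, move +1, go to p0
p0 | YYYY[X]X_   read X → write _, move 0, go to p2
p2 | YYYY[_]X_   read _ → write X, move 0, go to p2
p2 | YYYY[X]X_   read X → write Y, move -1, go to p2
p2 | YYY[Y]YX_   read Y → write Y, move -1, go to p1
p1 | YY[Y]YYX_   read Y → write Y, move -1, go to p0
p0 | Y[Y]YYYX_   read Y → write Y, move +1, go to p0
p0 | YY[Y]YYX_   read Y → write Y, move +1, go to p0
p0 | YYY[Y]YX_   read Y → write Y, move +1, go to p0
p0 | YYYY[Y]X_   read Y → write Y, move +1, go to p0
p0 | YYYYY[X]_   read X → write _, move 0, go to p2
p2 | YYYYY[_]_   read _ → write X, move 0, go to p2
p2 | YYYYY[X]_   read X → write Y, move -1, go to p2
p2 | YYYY[Y]Y_   read Y → write Y, move -1, go to p1
p1 | YYY[Y]YY_   read Y → write Y, move -1, go to p0
p0 | YY[Y]YYY_   read Y → write Y, move +1, go to p0
p0 | YYY[Y]YY_   read Y → write Y, move +1, go to p0
p0 | YYYY[Y]Y_   read Y → write Y, move +1, go to p0
p0 | YYYYY[Y]_   read Y → write Y, move +1, go to p0
p0 | YYYYYY[_]
No transition is defined for (p0, _); M halts in state p0.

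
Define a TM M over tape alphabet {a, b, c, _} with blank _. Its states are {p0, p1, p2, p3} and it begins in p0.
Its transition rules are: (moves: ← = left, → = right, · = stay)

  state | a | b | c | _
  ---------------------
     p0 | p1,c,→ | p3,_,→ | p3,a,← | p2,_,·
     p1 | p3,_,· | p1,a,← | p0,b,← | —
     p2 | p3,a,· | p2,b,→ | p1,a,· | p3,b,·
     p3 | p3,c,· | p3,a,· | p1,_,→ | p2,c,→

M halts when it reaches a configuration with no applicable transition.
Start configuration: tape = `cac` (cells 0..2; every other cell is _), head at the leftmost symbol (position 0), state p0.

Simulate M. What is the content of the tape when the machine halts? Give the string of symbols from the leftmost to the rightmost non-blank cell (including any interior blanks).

state=p0 head=0 tape=_[c]ac__   (p0,c)→(p3,a,←)
state=p3 head=-1 tape=[_]aac__   (p3,_)→(p2,c,→)
state=p2 head=0 tape=c[a]ac__   (p2,a)→(p3,a,·)
state=p3 head=0 tape=c[a]ac__   (p3,a)→(p3,c,·)
state=p3 head=0 tape=c[c]ac__   (p3,c)→(p1,_,→)
state=p1 head=1 tape=c_[a]c__   (p1,a)→(p3,_,·)
state=p3 head=1 tape=c_[_]c__   (p3,_)→(p2,c,→)
state=p2 head=2 tape=c_c[c]__   (p2,c)→(p1,a,·)
state=p1 head=2 tape=c_c[a]__   (p1,a)→(p3,_,·)
state=p3 head=2 tape=c_c[_]__   (p3,_)→(p2,c,→)
state=p2 head=3 tape=c_cc[_]_   (p2,_)→(p3,b,·)
state=p3 head=3 tape=c_cc[b]_   (p3,b)→(p3,a,·)
state=p3 head=3 tape=c_cc[a]_   (p3,a)→(p3,c,·)
state=p3 head=3 tape=c_cc[c]_   (p3,c)→(p1,_,→)
state=p1 head=4 tape=c_cc_[_]
The non-blank tape span at halt is c_cc.

c_cc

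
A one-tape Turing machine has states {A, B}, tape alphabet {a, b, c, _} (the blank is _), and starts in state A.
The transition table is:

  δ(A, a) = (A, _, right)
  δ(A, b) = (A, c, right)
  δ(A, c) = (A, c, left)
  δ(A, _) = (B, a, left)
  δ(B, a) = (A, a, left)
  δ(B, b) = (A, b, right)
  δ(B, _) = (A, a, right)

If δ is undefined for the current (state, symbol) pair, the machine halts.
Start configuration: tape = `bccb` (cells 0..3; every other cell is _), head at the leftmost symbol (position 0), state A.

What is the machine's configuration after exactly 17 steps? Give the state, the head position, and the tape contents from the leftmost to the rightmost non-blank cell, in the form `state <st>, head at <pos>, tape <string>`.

state A, head at -1, tape a_aacccb

A | ____[b]ccb   read b → write c, move right, go to A
A | ____c[c]cb   read c → write c, move left, go to A
A | ____[c]ccb   read c → write c, move left, go to A
A | ___[_]cccb   read _ → write a, move left, go to B
B | __[_]acccb   read _ → write a, move right, go to A
A | __a[a]cccb   read a → write _, move right, go to A
A | __a_[c]ccb   read c → write c, move left, go to A
A | __a[_]cccb   read _ → write a, move left, go to B
B | __[a]acccb   read a → write a, move left, go to A
A | _[_]aacccb   read _ → write a, move left, go to B
B | [_]aaacccb   read _ → write a, move right, go to A
A | a[a]aacccb   read a → write _, move right, go to A
A | a_[a]acccb   read a → write _, move right, go to A
A | a__[a]cccb   read a → write _, move right, go to A
A | a___[c]ccb   read c → write c, move left, go to A
A | a__[_]cccb   read _ → write a, move left, go to B
B | a_[_]acccb   read _ → write a, move right, go to A
A | a_a[a]cccb
After 17 steps: state A, head at -1, tape a_aacccb.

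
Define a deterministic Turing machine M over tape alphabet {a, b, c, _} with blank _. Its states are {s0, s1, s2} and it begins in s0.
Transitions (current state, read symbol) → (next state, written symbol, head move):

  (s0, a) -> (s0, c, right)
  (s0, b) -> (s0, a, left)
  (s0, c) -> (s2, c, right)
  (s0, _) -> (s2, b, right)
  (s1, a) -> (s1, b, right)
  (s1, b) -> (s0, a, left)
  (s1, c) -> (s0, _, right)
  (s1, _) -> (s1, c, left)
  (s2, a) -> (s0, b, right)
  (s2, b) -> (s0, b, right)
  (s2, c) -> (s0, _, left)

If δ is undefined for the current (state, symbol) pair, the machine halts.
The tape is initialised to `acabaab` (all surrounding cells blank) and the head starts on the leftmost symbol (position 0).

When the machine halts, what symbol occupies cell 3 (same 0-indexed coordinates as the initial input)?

c

state=s0 head=0 tape=[a]cabaab__   (s0,a)→(s0,c,right)
state=s0 head=1 tape=c[c]abaab__   (s0,c)→(s2,c,right)
state=s2 head=2 tape=cc[a]baab__   (s2,a)→(s0,b,right)
state=s0 head=3 tape=ccb[b]aab__   (s0,b)→(s0,a,left)
state=s0 head=2 tape=cc[b]aaab__   (s0,b)→(s0,a,left)
state=s0 head=1 tape=c[c]aaaab__   (s0,c)→(s2,c,right)
state=s2 head=2 tape=cc[a]aaab__   (s2,a)→(s0,b,right)
state=s0 head=3 tape=ccb[a]aab__   (s0,a)→(s0,c,right)
state=s0 head=4 tape=ccbc[a]ab__   (s0,a)→(s0,c,right)
state=s0 head=5 tape=ccbcc[a]b__   (s0,a)→(s0,c,right)
state=s0 head=6 tape=ccbccc[b]__   (s0,b)→(s0,a,left)
state=s0 head=5 tape=ccbcc[c]a__   (s0,c)→(s2,c,right)
state=s2 head=6 tape=ccbccc[a]__   (s2,a)→(s0,b,right)
state=s0 head=7 tape=ccbcccb[_]_   (s0,_)→(s2,b,right)
state=s2 head=8 tape=ccbcccbb[_]
Cell 3 holds c when M halts.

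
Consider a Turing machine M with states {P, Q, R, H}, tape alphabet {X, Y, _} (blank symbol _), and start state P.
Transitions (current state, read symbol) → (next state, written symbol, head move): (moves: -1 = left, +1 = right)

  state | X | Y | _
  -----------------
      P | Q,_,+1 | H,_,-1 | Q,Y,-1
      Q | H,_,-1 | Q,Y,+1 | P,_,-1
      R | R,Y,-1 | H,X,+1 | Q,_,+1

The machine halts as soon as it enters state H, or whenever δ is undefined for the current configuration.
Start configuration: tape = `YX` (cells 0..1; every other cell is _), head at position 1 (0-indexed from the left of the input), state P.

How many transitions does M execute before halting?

7

state=P head=1 tape=Y[X]_   (P,X)→(Q,_,+1)
state=Q head=2 tape=Y_[_]   (Q,_)→(P,_,-1)
state=P head=1 tape=Y[_]_   (P,_)→(Q,Y,-1)
state=Q head=0 tape=[Y]Y_   (Q,Y)→(Q,Y,+1)
state=Q head=1 tape=Y[Y]_   (Q,Y)→(Q,Y,+1)
state=Q head=2 tape=YY[_]   (Q,_)→(P,_,-1)
state=P head=1 tape=Y[Y]_   (P,Y)→(H,_,-1)
state=H head=0 tape=[Y]__
M halts after 7 transitions.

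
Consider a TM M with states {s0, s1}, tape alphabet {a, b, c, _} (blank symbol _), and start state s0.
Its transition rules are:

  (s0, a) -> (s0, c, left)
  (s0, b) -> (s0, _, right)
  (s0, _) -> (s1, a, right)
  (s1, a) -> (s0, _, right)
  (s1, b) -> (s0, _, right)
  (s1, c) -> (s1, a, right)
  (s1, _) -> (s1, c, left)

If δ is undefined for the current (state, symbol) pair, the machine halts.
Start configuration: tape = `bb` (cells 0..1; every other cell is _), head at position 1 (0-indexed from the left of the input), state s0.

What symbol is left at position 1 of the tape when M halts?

state=s0 head=1 tape=b[b]__   (s0,b)→(s0,_,right)
state=s0 head=2 tape=b_[_]_   (s0,_)→(s1,a,right)
state=s1 head=3 tape=b_a[_]   (s1,_)→(s1,c,left)
state=s1 head=2 tape=b_[a]c   (s1,a)→(s0,_,right)
state=s0 head=3 tape=b__[c]
Cell 1 holds _ when M halts.

_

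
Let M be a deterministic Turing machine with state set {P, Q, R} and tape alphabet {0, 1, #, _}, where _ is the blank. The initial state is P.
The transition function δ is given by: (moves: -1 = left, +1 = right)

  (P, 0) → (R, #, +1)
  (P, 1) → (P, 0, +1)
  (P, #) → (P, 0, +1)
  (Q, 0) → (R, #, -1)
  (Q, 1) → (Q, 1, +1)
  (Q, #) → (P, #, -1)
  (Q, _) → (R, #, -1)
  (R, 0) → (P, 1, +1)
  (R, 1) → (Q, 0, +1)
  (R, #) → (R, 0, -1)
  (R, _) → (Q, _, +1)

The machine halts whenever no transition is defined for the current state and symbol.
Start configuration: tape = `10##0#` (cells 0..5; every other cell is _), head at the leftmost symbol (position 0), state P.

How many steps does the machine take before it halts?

state=P head=0 tape=[1]0##0#_   (P,1)→(P,0,+1)
state=P head=1 tape=0[0]##0#_   (P,0)→(R,#,+1)
state=R head=2 tape=0#[#]#0#_   (R,#)→(R,0,-1)
state=R head=1 tape=0[#]0#0#_   (R,#)→(R,0,-1)
state=R head=0 tape=[0]00#0#_   (R,0)→(P,1,+1)
state=P head=1 tape=1[0]0#0#_   (P,0)→(R,#,+1)
state=R head=2 tape=1#[0]#0#_   (R,0)→(P,1,+1)
state=P head=3 tape=1#1[#]0#_   (P,#)→(P,0,+1)
state=P head=4 tape=1#10[0]#_   (P,0)→(R,#,+1)
state=R head=5 tape=1#10#[#]_   (R,#)→(R,0,-1)
state=R head=4 tape=1#10[#]0_   (R,#)→(R,0,-1)
state=R head=3 tape=1#1[0]00_   (R,0)→(P,1,+1)
state=P head=4 tape=1#11[0]0_   (P,0)→(R,#,+1)
state=R head=5 tape=1#11#[0]_   (R,0)→(P,1,+1)
state=P head=6 tape=1#11#1[_]
M halts after 14 transitions.

14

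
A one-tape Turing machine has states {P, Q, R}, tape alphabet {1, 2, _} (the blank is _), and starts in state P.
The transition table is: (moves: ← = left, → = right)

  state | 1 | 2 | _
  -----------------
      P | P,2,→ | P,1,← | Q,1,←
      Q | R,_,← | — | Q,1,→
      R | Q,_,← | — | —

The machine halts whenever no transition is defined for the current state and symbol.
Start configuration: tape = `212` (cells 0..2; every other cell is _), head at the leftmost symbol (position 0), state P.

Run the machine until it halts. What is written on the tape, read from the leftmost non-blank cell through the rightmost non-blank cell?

11111112

P | _____[2]12   read 2 → write 1, move ←, go to P
P | ____[_]112   read _ → write 1, move ←, go to Q
Q | ___[_]1112   read _ → write 1, move →, go to Q
Q | ___1[1]112   read 1 → write _, move ←, go to R
R | ___[1]_112   read 1 → write _, move ←, go to Q
Q | __[_]__112   read _ → write 1, move →, go to Q
Q | __1[_]_112   read _ → write 1, move →, go to Q
Q | __11[_]112   read _ → write 1, move →, go to Q
Q | __111[1]12   read 1 → write _, move ←, go to R
R | __11[1]_12   read 1 → write _, move ←, go to Q
Q | __1[1]__12   read 1 → write _, move ←, go to R
R | __[1]___12   read 1 → write _, move ←, go to Q
Q | _[_]____12   read _ → write 1, move →, go to Q
Q | _1[_]___12   read _ → write 1, move →, go to Q
Q | _11[_]__12   read _ → write 1, move →, go to Q
Q | _111[_]_12   read _ → write 1, move →, go to Q
Q | _1111[_]12   read _ → write 1, move →, go to Q
Q | _11111[1]2   read 1 → write _, move ←, go to R
R | _1111[1]_2   read 1 → write _, move ←, go to Q
Q | _111[1]__2   read 1 → write _, move ←, go to R
R | _11[1]___2   read 1 → write _, move ←, go to Q
Q | _1[1]____2   read 1 → write _, move ←, go to R
R | _[1]_____2   read 1 → write _, move ←, go to Q
Q | [_]______2   read _ → write 1, move →, go to Q
Q | 1[_]_____2   read _ → write 1, move →, go to Q
Q | 11[_]____2   read _ → write 1, move →, go to Q
Q | 111[_]___2   read _ → write 1, move →, go to Q
Q | 1111[_]__2   read _ → write 1, move →, go to Q
Q | 11111[_]_2   read _ → write 1, move →, go to Q
Q | 111111[_]2   read _ → write 1, move →, go to Q
Q | 1111111[2]
The non-blank tape span at halt is 11111112.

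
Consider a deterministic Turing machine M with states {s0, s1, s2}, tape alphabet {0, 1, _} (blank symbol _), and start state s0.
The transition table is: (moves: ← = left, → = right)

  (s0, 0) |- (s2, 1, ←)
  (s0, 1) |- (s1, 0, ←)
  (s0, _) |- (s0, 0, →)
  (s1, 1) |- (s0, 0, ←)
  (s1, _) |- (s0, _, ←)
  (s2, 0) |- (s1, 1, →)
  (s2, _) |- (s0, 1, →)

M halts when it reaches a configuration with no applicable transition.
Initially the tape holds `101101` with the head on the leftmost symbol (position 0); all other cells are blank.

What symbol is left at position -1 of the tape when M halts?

0

state=s0 head=0 tape=__[1]01101   (s0,1)→(s1,0,←)
state=s1 head=-1 tape=_[_]001101   (s1,_)→(s0,_,←)
state=s0 head=-2 tape=[_]_001101   (s0,_)→(s0,0,→)
state=s0 head=-1 tape=0[_]001101   (s0,_)→(s0,0,→)
state=s0 head=0 tape=00[0]01101   (s0,0)→(s2,1,←)
state=s2 head=-1 tape=0[0]101101   (s2,0)→(s1,1,→)
state=s1 head=0 tape=01[1]01101   (s1,1)→(s0,0,←)
state=s0 head=-1 tape=0[1]001101   (s0,1)→(s1,0,←)
state=s1 head=-2 tape=[0]0001101
Cell -1 holds 0 when M halts.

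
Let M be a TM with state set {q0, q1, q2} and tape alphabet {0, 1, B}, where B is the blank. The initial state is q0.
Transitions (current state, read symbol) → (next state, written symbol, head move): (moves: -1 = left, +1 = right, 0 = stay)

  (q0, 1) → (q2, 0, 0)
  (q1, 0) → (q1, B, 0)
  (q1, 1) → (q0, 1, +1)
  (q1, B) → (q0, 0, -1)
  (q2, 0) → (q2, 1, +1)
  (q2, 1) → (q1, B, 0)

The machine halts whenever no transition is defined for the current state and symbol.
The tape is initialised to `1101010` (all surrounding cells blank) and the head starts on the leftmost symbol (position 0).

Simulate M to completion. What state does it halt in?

q2

state=q0 head=0 tape=[1]101010B   (q0,1)→(q2,0,0)
state=q2 head=0 tape=[0]101010B   (q2,0)→(q2,1,+1)
state=q2 head=1 tape=1[1]01010B   (q2,1)→(q1,B,0)
state=q1 head=1 tape=1[B]01010B   (q1,B)→(q0,0,-1)
state=q0 head=0 tape=[1]001010B   (q0,1)→(q2,0,0)
state=q2 head=0 tape=[0]001010B   (q2,0)→(q2,1,+1)
state=q2 head=1 tape=1[0]01010B   (q2,0)→(q2,1,+1)
state=q2 head=2 tape=11[0]1010B   (q2,0)→(q2,1,+1)
state=q2 head=3 tape=111[1]010B   (q2,1)→(q1,B,0)
state=q1 head=3 tape=111[B]010B   (q1,B)→(q0,0,-1)
state=q0 head=2 tape=11[1]0010B   (q0,1)→(q2,0,0)
state=q2 head=2 tape=11[0]0010B   (q2,0)→(q2,1,+1)
state=q2 head=3 tape=111[0]010B   (q2,0)→(q2,1,+1)
state=q2 head=4 tape=1111[0]10B   (q2,0)→(q2,1,+1)
state=q2 head=5 tape=11111[1]0B   (q2,1)→(q1,B,0)
state=q1 head=5 tape=11111[B]0B   (q1,B)→(q0,0,-1)
state=q0 head=4 tape=1111[1]00B   (q0,1)→(q2,0,0)
state=q2 head=4 tape=1111[0]00B   (q2,0)→(q2,1,+1)
state=q2 head=5 tape=11111[0]0B   (q2,0)→(q2,1,+1)
state=q2 head=6 tape=111111[0]B   (q2,0)→(q2,1,+1)
state=q2 head=7 tape=1111111[B]
No transition is defined for (q2, B); M halts in state q2.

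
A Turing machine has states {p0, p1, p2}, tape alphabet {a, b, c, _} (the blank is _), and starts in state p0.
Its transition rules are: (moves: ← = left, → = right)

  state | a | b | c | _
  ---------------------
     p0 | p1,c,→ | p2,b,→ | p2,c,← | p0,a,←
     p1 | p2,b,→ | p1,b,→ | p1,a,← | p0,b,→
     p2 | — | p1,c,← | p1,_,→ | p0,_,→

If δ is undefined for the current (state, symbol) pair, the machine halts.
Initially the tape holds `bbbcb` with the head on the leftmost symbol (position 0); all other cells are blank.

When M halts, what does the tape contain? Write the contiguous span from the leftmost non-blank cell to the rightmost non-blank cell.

state=p0 head=0 tape=[b]bbcb__   (p0,b)→(p2,b,→)
state=p2 head=1 tape=b[b]bcb__   (p2,b)→(p1,c,←)
state=p1 head=0 tape=[b]cbcb__   (p1,b)→(p1,b,→)
state=p1 head=1 tape=b[c]bcb__   (p1,c)→(p1,a,←)
state=p1 head=0 tape=[b]abcb__   (p1,b)→(p1,b,→)
state=p1 head=1 tape=b[a]bcb__   (p1,a)→(p2,b,→)
state=p2 head=2 tape=bb[b]cb__   (p2,b)→(p1,c,←)
state=p1 head=1 tape=b[b]ccb__   (p1,b)→(p1,b,→)
state=p1 head=2 tape=bb[c]cb__   (p1,c)→(p1,a,←)
state=p1 head=1 tape=b[b]acb__   (p1,b)→(p1,b,→)
state=p1 head=2 tape=bb[a]cb__   (p1,a)→(p2,b,→)
state=p2 head=3 tape=bbb[c]b__   (p2,c)→(p1,_,→)
state=p1 head=4 tape=bbb_[b]__   (p1,b)→(p1,b,→)
state=p1 head=5 tape=bbb_b[_]_   (p1,_)→(p0,b,→)
state=p0 head=6 tape=bbb_bb[_]   (p0,_)→(p0,a,←)
state=p0 head=5 tape=bbb_b[b]a   (p0,b)→(p2,b,→)
state=p2 head=6 tape=bbb_bb[a]
The non-blank tape span at halt is bbb_bba.

bbb_bba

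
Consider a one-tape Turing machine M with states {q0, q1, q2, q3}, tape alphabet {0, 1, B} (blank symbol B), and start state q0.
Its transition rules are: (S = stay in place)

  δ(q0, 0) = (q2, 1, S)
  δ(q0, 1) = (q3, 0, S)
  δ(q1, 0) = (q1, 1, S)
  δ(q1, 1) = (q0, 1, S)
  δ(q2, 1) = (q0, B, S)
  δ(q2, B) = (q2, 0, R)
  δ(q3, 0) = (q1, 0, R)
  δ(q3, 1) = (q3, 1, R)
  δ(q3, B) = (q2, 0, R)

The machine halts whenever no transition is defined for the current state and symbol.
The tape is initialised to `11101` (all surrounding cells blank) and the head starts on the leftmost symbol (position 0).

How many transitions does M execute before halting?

q0 | [1]1101B   read 1 → write 0, move S, go to q3
q3 | [0]1101B   read 0 → write 0, move R, go to q1
q1 | 0[1]101B   read 1 → write 1, move S, go to q0
q0 | 0[1]101B   read 1 → write 0, move S, go to q3
q3 | 0[0]101B   read 0 → write 0, move R, go to q1
q1 | 00[1]01B   read 1 → write 1, move S, go to q0
q0 | 00[1]01B   read 1 → write 0, move S, go to q3
q3 | 00[0]01B   read 0 → write 0, move R, go to q1
q1 | 000[0]1B   read 0 → write 1, move S, go to q1
q1 | 000[1]1B   read 1 → write 1, move S, go to q0
q0 | 000[1]1B   read 1 → write 0, move S, go to q3
q3 | 000[0]1B   read 0 → write 0, move R, go to q1
q1 | 0000[1]B   read 1 → write 1, move S, go to q0
q0 | 0000[1]B   read 1 → write 0, move S, go to q3
q3 | 0000[0]B   read 0 → write 0, move R, go to q1
q1 | 00000[B]
M halts after 15 transitions.

15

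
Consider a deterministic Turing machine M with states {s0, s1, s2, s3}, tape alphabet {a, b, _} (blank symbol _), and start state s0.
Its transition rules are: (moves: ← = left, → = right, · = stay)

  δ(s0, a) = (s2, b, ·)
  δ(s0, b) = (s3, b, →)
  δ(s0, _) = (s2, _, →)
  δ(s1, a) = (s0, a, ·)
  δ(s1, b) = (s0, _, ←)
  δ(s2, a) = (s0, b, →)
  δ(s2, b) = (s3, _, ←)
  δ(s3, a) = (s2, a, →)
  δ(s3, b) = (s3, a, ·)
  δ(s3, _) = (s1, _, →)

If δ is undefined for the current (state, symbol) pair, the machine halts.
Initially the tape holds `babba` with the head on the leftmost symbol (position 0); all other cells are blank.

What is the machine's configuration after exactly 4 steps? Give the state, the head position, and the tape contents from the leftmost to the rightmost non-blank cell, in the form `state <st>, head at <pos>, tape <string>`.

s0 | [b]abba   read b → write b, move →, go to s3
s3 | b[a]bba   read a → write a, move →, go to s2
s2 | ba[b]ba   read b → write _, move ←, go to s3
s3 | b[a]_ba   read a → write a, move →, go to s2
s2 | ba[_]ba
After 4 steps: state s2, head at 2, tape ba_ba.

state s2, head at 2, tape ba_ba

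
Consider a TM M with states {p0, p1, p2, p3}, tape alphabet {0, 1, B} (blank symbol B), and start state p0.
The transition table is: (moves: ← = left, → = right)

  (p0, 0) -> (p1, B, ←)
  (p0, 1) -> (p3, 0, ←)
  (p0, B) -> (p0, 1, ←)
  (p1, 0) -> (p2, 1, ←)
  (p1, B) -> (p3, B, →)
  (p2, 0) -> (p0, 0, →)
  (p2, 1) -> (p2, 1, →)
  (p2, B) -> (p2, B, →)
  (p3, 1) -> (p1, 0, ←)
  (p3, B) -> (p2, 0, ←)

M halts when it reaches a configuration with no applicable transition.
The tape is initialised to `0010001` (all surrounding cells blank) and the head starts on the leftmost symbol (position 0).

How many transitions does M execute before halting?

19

p0 | B[0]010001   read 0 → write B, move ←, go to p1
p1 | [B]B010001   read B → write B, move →, go to p3
p3 | B[B]010001   read B → write 0, move ←, go to p2
p2 | [B]0010001   read B → write B, move →, go to p2
p2 | B[0]010001   read 0 → write 0, move →, go to p0
p0 | B0[0]10001   read 0 → write B, move ←, go to p1
p1 | B[0]B10001   read 0 → write 1, move ←, go to p2
p2 | [B]1B10001   read B → write B, move →, go to p2
p2 | B[1]B10001   read 1 → write 1, move →, go to p2
p2 | B1[B]10001   read B → write B, move →, go to p2
p2 | B1B[1]0001   read 1 → write 1, move →, go to p2
p2 | B1B1[0]001   read 0 → write 0, move →, go to p0
p0 | B1B10[0]01   read 0 → write B, move ←, go to p1
p1 | B1B1[0]B01   read 0 → write 1, move ←, go to p2
p2 | B1B[1]1B01   read 1 → write 1, move →, go to p2
p2 | B1B1[1]B01   read 1 → write 1, move →, go to p2
p2 | B1B11[B]01   read B → write B, move →, go to p2
p2 | B1B11B[0]1   read 0 → write 0, move →, go to p0
p0 | B1B11B0[1]   read 1 → write 0, move ←, go to p3
p3 | B1B11B[0]0
M halts after 19 transitions.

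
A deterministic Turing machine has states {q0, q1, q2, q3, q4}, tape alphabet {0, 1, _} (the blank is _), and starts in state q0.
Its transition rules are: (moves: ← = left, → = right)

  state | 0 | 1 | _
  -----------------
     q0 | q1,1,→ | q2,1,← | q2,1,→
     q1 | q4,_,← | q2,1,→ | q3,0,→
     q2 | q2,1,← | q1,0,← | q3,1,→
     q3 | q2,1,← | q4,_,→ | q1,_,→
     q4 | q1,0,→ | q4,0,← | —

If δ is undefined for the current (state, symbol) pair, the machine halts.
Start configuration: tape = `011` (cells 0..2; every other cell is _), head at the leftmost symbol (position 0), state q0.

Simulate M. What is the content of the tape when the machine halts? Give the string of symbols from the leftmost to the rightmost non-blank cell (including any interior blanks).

q0 | __[0]11   read 0 → write 1, move →, go to q1
q1 | __1[1]1   read 1 → write 1, move →, go to q2
q2 | __11[1]   read 1 → write 0, move ←, go to q1
q1 | __1[1]0   read 1 → write 1, move →, go to q2
q2 | __11[0]   read 0 → write 1, move ←, go to q2
q2 | __1[1]1   read 1 → write 0, move ←, go to q1
q1 | __[1]01   read 1 → write 1, move →, go to q2
q2 | __1[0]1   read 0 → write 1, move ←, go to q2
q2 | __[1]11   read 1 → write 0, move ←, go to q1
q1 | _[_]011   read _ → write 0, move →, go to q3
q3 | _0[0]11   read 0 → write 1, move ←, go to q2
q2 | _[0]111   read 0 → write 1, move ←, go to q2
q2 | [_]1111   read _ → write 1, move →, go to q3
q3 | 1[1]111   read 1 → write _, move →, go to q4
q4 | 1_[1]11   read 1 → write 0, move ←, go to q4
q4 | 1[_]011
The non-blank tape span at halt is 1_011.

1_011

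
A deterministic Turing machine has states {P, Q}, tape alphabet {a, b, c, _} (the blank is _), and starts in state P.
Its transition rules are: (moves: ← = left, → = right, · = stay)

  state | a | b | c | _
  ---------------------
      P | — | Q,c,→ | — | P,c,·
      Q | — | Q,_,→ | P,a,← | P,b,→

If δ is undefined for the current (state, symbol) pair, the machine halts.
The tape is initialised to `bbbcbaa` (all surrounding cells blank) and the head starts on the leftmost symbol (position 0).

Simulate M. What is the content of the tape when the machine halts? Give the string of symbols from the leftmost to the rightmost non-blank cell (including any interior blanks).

state=P head=0 tape=[b]bbcbaa   (P,b)→(Q,c,→)
state=Q head=1 tape=c[b]bcbaa   (Q,b)→(Q,_,→)
state=Q head=2 tape=c_[b]cbaa   (Q,b)→(Q,_,→)
state=Q head=3 tape=c__[c]baa   (Q,c)→(P,a,←)
state=P head=2 tape=c_[_]abaa   (P,_)→(P,c,·)
state=P head=2 tape=c_[c]abaa
The non-blank tape span at halt is c_cabaa.

c_cabaa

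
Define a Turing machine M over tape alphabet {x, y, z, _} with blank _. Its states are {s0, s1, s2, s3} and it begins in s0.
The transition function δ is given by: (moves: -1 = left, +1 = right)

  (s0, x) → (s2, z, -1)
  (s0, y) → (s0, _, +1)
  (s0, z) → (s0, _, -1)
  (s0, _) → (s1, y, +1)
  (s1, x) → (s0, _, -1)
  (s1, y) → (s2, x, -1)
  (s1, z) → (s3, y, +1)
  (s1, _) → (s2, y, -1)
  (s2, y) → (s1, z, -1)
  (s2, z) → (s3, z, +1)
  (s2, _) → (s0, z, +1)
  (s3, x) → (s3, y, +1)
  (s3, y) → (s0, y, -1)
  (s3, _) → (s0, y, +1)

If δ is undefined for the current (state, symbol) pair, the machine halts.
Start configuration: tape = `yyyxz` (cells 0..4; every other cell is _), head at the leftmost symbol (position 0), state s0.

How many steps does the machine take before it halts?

18

s0 | _[y]yyxz   read y → write _, move +1, go to s0
s0 | __[y]yxz   read y → write _, move +1, go to s0
s0 | ___[y]xz   read y → write _, move +1, go to s0
s0 | ____[x]z   read x → write z, move -1, go to s2
s2 | ___[_]zz   read _ → write z, move +1, go to s0
s0 | ___z[z]z   read z → write _, move -1, go to s0
s0 | ___[z]_z   read z → write _, move -1, go to s0
s0 | __[_]__z   read _ → write y, move +1, go to s1
s1 | __y[_]_z   read _ → write y, move -1, go to s2
s2 | __[y]y_z   read y → write z, move -1, go to s1
s1 | _[_]zy_z   read _ → write y, move -1, go to s2
s2 | [_]yzy_z   read _ → write z, move +1, go to s0
s0 | z[y]zy_z   read y → write _, move +1, go to s0
s0 | z_[z]y_z   read z → write _, move -1, go to s0
s0 | z[_]_y_z   read _ → write y, move +1, go to s1
s1 | zy[_]y_z   read _ → write y, move -1, go to s2
s2 | z[y]yy_z   read y → write z, move -1, go to s1
s1 | [z]zyy_z   read z → write y, move +1, go to s3
s3 | y[z]yy_z
M halts after 18 transitions.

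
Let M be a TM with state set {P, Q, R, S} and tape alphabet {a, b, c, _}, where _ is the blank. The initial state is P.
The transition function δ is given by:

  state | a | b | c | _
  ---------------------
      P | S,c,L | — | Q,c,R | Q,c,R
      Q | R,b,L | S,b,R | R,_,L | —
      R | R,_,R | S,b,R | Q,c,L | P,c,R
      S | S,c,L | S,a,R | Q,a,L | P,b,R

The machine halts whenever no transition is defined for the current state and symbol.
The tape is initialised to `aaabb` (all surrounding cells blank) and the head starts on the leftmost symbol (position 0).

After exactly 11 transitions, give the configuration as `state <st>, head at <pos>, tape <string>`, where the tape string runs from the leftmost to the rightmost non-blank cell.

state=P head=0 tape=_[a]aabb   (P,a)→(S,c,L)
state=S head=-1 tape=[_]caabb   (S,_)→(P,b,R)
state=P head=0 tape=b[c]aabb   (P,c)→(Q,c,R)
state=Q head=1 tape=bc[a]abb   (Q,a)→(R,b,L)
state=R head=0 tape=b[c]babb   (R,c)→(Q,c,L)
state=Q head=-1 tape=[b]cbabb   (Q,b)→(S,b,R)
state=S head=0 tape=b[c]babb   (S,c)→(Q,a,L)
state=Q head=-1 tape=[b]ababb   (Q,b)→(S,b,R)
state=S head=0 tape=b[a]babb   (S,a)→(S,c,L)
state=S head=-1 tape=[b]cbabb   (S,b)→(S,a,R)
state=S head=0 tape=a[c]babb   (S,c)→(Q,a,L)
state=Q head=-1 tape=[a]ababb
After 11 steps: state Q, head at -1, tape aababb.

state Q, head at -1, tape aababb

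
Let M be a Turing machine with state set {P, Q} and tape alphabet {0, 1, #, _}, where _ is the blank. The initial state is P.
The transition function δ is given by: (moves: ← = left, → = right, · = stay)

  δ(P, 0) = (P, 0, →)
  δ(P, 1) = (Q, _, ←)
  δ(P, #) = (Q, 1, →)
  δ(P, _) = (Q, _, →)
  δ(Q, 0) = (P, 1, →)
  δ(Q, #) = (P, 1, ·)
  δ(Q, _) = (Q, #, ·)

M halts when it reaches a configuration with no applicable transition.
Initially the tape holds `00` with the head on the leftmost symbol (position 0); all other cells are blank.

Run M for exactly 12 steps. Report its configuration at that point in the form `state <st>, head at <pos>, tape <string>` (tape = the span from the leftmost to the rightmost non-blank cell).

P | [0]0__   read 0 → write 0, move →, go to P
P | 0[0]__   read 0 → write 0, move →, go to P
P | 00[_]_   read _ → write _, move →, go to Q
Q | 00_[_]   read _ → write #, move ·, go to Q
Q | 00_[#]   read # → write 1, move ·, go to P
P | 00_[1]   read 1 → write _, move ←, go to Q
Q | 00[_]_   read _ → write #, move ·, go to Q
Q | 00[#]_   read # → write 1, move ·, go to P
P | 00[1]_   read 1 → write _, move ←, go to Q
Q | 0[0]__   read 0 → write 1, move →, go to P
P | 01[_]_   read _ → write _, move →, go to Q
Q | 01_[_]   read _ → write #, move ·, go to Q
Q | 01_[#]
After 12 steps: state Q, head at 3, tape 01_#.

state Q, head at 3, tape 01_#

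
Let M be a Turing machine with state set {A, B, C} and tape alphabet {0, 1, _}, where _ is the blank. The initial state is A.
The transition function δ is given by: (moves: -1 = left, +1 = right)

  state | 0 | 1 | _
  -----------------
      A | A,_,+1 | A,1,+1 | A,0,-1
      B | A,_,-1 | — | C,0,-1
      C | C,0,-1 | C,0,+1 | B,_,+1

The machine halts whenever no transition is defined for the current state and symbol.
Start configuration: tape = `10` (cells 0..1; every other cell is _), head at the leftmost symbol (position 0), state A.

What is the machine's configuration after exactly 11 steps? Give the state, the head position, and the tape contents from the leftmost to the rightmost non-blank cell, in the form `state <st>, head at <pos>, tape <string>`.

state=A head=0 tape=[1]0__   (A,1)→(A,1,+1)
state=A head=1 tape=1[0]__   (A,0)→(A,_,+1)
state=A head=2 tape=1_[_]_   (A,_)→(A,0,-1)
state=A head=1 tape=1[_]0_   (A,_)→(A,0,-1)
state=A head=0 tape=[1]00_   (A,1)→(A,1,+1)
state=A head=1 tape=1[0]0_   (A,0)→(A,_,+1)
state=A head=2 tape=1_[0]_   (A,0)→(A,_,+1)
state=A head=3 tape=1__[_]   (A,_)→(A,0,-1)
state=A head=2 tape=1_[_]0   (A,_)→(A,0,-1)
state=A head=1 tape=1[_]00   (A,_)→(A,0,-1)
state=A head=0 tape=[1]000   (A,1)→(A,1,+1)
state=A head=1 tape=1[0]00
After 11 steps: state A, head at 1, tape 1000.

state A, head at 1, tape 1000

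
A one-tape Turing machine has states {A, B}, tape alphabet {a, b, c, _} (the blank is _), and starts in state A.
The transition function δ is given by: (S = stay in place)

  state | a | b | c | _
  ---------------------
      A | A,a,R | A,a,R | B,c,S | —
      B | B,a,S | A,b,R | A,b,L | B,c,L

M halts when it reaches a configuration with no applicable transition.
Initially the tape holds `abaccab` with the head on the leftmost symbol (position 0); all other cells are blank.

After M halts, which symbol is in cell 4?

state=A head=0 tape=[a]baccab_   (A,a)→(A,a,R)
state=A head=1 tape=a[b]accab_   (A,b)→(A,a,R)
state=A head=2 tape=aa[a]ccab_   (A,a)→(A,a,R)
state=A head=3 tape=aaa[c]cab_   (A,c)→(B,c,S)
state=B head=3 tape=aaa[c]cab_   (B,c)→(A,b,L)
state=A head=2 tape=aa[a]bcab_   (A,a)→(A,a,R)
state=A head=3 tape=aaa[b]cab_   (A,b)→(A,a,R)
state=A head=4 tape=aaaa[c]ab_   (A,c)→(B,c,S)
state=B head=4 tape=aaaa[c]ab_   (B,c)→(A,b,L)
state=A head=3 tape=aaa[a]bab_   (A,a)→(A,a,R)
state=A head=4 tape=aaaa[b]ab_   (A,b)→(A,a,R)
state=A head=5 tape=aaaaa[a]b_   (A,a)→(A,a,R)
state=A head=6 tape=aaaaaa[b]_   (A,b)→(A,a,R)
state=A head=7 tape=aaaaaaa[_]
Cell 4 holds a when M halts.

a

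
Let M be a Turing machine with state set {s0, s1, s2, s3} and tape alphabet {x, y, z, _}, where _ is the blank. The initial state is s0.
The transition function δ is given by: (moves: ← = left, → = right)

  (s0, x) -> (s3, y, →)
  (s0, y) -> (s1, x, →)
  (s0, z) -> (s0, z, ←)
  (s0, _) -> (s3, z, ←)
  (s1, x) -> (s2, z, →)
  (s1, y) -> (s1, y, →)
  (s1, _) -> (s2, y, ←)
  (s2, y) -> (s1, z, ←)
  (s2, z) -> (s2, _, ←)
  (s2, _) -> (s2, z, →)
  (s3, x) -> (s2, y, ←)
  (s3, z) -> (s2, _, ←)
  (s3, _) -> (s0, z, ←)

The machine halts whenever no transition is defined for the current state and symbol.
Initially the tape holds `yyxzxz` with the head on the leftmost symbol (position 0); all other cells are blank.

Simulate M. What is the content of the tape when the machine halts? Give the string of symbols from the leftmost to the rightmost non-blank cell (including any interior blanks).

state=s0 head=0 tape=_[y]yxzxz   (s0,y)→(s1,x,→)
state=s1 head=1 tape=_x[y]xzxz   (s1,y)→(s1,y,→)
state=s1 head=2 tape=_xy[x]zxz   (s1,x)→(s2,z,→)
state=s2 head=3 tape=_xyz[z]xz   (s2,z)→(s2,_,←)
state=s2 head=2 tape=_xy[z]_xz   (s2,z)→(s2,_,←)
state=s2 head=1 tape=_x[y]__xz   (s2,y)→(s1,z,←)
state=s1 head=0 tape=_[x]z__xz   (s1,x)→(s2,z,→)
state=s2 head=1 tape=_z[z]__xz   (s2,z)→(s2,_,←)
state=s2 head=0 tape=_[z]___xz   (s2,z)→(s2,_,←)
state=s2 head=-1 tape=[_]____xz   (s2,_)→(s2,z,→)
state=s2 head=0 tape=z[_]___xz   (s2,_)→(s2,z,→)
state=s2 head=1 tape=zz[_]__xz   (s2,_)→(s2,z,→)
state=s2 head=2 tape=zzz[_]_xz   (s2,_)→(s2,z,→)
state=s2 head=3 tape=zzzz[_]xz   (s2,_)→(s2,z,→)
state=s2 head=4 tape=zzzzz[x]z
The non-blank tape span at halt is zzzzzxz.

zzzzzxz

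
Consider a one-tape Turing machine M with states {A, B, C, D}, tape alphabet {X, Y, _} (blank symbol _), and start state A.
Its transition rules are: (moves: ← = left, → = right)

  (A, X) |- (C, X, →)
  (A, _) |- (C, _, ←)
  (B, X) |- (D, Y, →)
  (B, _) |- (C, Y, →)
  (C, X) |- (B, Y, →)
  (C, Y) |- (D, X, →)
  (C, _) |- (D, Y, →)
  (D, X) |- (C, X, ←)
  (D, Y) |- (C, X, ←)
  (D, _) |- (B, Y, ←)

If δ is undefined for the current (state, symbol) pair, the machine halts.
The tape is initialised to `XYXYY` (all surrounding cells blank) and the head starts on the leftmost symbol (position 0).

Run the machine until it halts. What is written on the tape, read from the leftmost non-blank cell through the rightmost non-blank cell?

A | [X]YXYY_   read X → write X, move →, go to C
C | X[Y]XYY_   read Y → write X, move →, go to D
D | XX[X]YY_   read X → write X, move ←, go to C
C | X[X]XYY_   read X → write Y, move →, go to B
B | XY[X]YY_   read X → write Y, move →, go to D
D | XYY[Y]Y_   read Y → write X, move ←, go to C
C | XY[Y]XY_   read Y → write X, move →, go to D
D | XYX[X]Y_   read X → write X, move ←, go to C
C | XY[X]XY_   read X → write Y, move →, go to B
B | XYY[X]Y_   read X → write Y, move →, go to D
D | XYYY[Y]_   read Y → write X, move ←, go to C
C | XYY[Y]X_   read Y → write X, move →, go to D
D | XYYX[X]_   read X → write X, move ←, go to C
C | XYY[X]X_   read X → write Y, move →, go to B
B | XYYY[X]_   read X → write Y, move →, go to D
D | XYYYY[_]   read _ → write Y, move ←, go to B
B | XYYY[Y]Y
The non-blank tape span at halt is XYYYYY.

XYYYYY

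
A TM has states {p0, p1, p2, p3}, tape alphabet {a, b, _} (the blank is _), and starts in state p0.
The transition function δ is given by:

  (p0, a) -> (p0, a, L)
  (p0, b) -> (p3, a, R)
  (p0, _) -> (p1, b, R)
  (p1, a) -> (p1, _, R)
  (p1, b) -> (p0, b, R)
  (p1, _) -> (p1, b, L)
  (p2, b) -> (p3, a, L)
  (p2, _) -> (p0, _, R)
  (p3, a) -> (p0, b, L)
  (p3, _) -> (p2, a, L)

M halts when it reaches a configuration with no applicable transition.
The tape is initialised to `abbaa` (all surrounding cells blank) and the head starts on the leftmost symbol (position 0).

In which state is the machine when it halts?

p2

state=p0 head=0 tape=_[a]bbaa_   (p0,a)→(p0,a,L)
state=p0 head=-1 tape=[_]abbaa_   (p0,_)→(p1,b,R)
state=p1 head=0 tape=b[a]bbaa_   (p1,a)→(p1,_,R)
state=p1 head=1 tape=b_[b]baa_   (p1,b)→(p0,b,R)
state=p0 head=2 tape=b_b[b]aa_   (p0,b)→(p3,a,R)
state=p3 head=3 tape=b_ba[a]a_   (p3,a)→(p0,b,L)
state=p0 head=2 tape=b_b[a]ba_   (p0,a)→(p0,a,L)
state=p0 head=1 tape=b_[b]aba_   (p0,b)→(p3,a,R)
state=p3 head=2 tape=b_a[a]ba_   (p3,a)→(p0,b,L)
state=p0 head=1 tape=b_[a]bba_   (p0,a)→(p0,a,L)
state=p0 head=0 tape=b[_]abba_   (p0,_)→(p1,b,R)
state=p1 head=1 tape=bb[a]bba_   (p1,a)→(p1,_,R)
state=p1 head=2 tape=bb_[b]ba_   (p1,b)→(p0,b,R)
state=p0 head=3 tape=bb_b[b]a_   (p0,b)→(p3,a,R)
state=p3 head=4 tape=bb_ba[a]_   (p3,a)→(p0,b,L)
state=p0 head=3 tape=bb_b[a]b_   (p0,a)→(p0,a,L)
state=p0 head=2 tape=bb_[b]ab_   (p0,b)→(p3,a,R)
state=p3 head=3 tape=bb_a[a]b_   (p3,a)→(p0,b,L)
state=p0 head=2 tape=bb_[a]bb_   (p0,a)→(p0,a,L)
state=p0 head=1 tape=bb[_]abb_   (p0,_)→(p1,b,R)
state=p1 head=2 tape=bbb[a]bb_   (p1,a)→(p1,_,R)
state=p1 head=3 tape=bbb_[b]b_   (p1,b)→(p0,b,R)
state=p0 head=4 tape=bbb_b[b]_   (p0,b)→(p3,a,R)
state=p3 head=5 tape=bbb_ba[_]   (p3,_)→(p2,a,L)
state=p2 head=4 tape=bbb_b[a]a
No transition is defined for (p2, a); M halts in state p2.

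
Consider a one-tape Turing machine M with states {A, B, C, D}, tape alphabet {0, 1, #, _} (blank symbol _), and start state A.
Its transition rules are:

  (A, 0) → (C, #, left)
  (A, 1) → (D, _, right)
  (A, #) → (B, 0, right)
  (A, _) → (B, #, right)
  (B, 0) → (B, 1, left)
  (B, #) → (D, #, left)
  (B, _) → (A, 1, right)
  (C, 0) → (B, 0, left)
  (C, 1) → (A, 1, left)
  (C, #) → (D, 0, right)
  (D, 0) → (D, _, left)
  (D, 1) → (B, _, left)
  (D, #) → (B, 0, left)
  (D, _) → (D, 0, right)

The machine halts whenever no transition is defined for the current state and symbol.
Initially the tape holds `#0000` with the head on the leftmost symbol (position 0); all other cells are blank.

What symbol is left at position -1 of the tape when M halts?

A | _[#]0000   read # → write 0, move right, go to B
B | _0[0]000   read 0 → write 1, move left, go to B
B | _[0]1000   read 0 → write 1, move left, go to B
B | [_]11000   read _ → write 1, move right, go to A
A | 1[1]1000   read 1 → write _, move right, go to D
D | 1_[1]000   read 1 → write _, move left, go to B
B | 1[_]_000   read _ → write 1, move right, go to A
A | 11[_]000   read _ → write #, move right, go to B
B | 11#[0]00   read 0 → write 1, move left, go to B
B | 11[#]100   read # → write #, move left, go to D
D | 1[1]#100   read 1 → write _, move left, go to B
B | [1]_#100
Cell -1 holds 1 when M halts.

1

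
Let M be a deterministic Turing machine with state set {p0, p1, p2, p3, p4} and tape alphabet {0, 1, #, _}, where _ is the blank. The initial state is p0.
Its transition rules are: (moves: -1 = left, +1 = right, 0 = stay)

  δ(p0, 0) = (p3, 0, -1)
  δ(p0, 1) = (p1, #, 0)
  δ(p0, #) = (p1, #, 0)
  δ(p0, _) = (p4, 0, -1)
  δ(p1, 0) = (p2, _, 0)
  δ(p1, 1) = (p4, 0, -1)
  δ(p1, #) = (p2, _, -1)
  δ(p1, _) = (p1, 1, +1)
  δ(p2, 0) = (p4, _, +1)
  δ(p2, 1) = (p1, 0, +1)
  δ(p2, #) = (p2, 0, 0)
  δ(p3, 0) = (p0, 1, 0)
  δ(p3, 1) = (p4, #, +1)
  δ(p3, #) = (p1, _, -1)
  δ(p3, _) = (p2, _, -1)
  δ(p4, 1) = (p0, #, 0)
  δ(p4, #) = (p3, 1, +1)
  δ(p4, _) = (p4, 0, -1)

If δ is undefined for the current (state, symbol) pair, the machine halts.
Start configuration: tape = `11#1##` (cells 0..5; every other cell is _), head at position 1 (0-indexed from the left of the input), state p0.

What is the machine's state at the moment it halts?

p4

state=p0 head=1 tape=1[1]#1##   (p0,1)→(p1,#,0)
state=p1 head=1 tape=1[#]#1##   (p1,#)→(p2,_,-1)
state=p2 head=0 tape=[1]_#1##   (p2,1)→(p1,0,+1)
state=p1 head=1 tape=0[_]#1##   (p1,_)→(p1,1,+1)
state=p1 head=2 tape=01[#]1##   (p1,#)→(p2,_,-1)
state=p2 head=1 tape=0[1]_1##   (p2,1)→(p1,0,+1)
state=p1 head=2 tape=00[_]1##   (p1,_)→(p1,1,+1)
state=p1 head=3 tape=001[1]##   (p1,1)→(p4,0,-1)
state=p4 head=2 tape=00[1]0##   (p4,1)→(p0,#,0)
state=p0 head=2 tape=00[#]0##   (p0,#)→(p1,#,0)
state=p1 head=2 tape=00[#]0##   (p1,#)→(p2,_,-1)
state=p2 head=1 tape=0[0]_0##   (p2,0)→(p4,_,+1)
state=p4 head=2 tape=0_[_]0##   (p4,_)→(p4,0,-1)
state=p4 head=1 tape=0[_]00##   (p4,_)→(p4,0,-1)
state=p4 head=0 tape=[0]000##
No transition is defined for (p4, 0); M halts in state p4.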